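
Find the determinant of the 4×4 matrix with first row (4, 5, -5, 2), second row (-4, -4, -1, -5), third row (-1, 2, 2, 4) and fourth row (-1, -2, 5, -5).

Expand along row 1:
  + (4) · M_11   where M_11 = det([-4 -1 -5; 2 2 4; -2 5 -5]) = 48
  − (5) · M_12   where M_12 = det([-4 -1 -5; -1 2 4; -1 5 -5]) = 144
  + (-5) · M_13   where M_13 = det([-4 -4 -5; -1 2 4; -1 -2 -5]) = 24
  − (2) · M_14   where M_14 = det([-4 -4 -1; -1 2 2; -1 -2 5]) = -72
det = (+1)·(4)·(48) + (-1)·(5)·(144) + (+1)·(-5)·(24) + (-1)·(2)·(-72) = -504

-504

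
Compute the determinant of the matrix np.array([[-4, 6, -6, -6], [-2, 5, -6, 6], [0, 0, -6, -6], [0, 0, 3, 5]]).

96

The matrix is block upper-triangular with a 2×2 block and a 2×2 block on the diagonal, so its determinant equals the product of the determinants of the diagonal blocks.
det of the 2×2 block = -8
det of the 2×2 block = -12
det = (-8)·(-12) = 96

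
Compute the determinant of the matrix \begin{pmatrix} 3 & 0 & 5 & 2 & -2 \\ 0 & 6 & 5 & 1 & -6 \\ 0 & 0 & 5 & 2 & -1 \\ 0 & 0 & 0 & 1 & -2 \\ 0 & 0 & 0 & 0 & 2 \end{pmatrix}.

180

The matrix is upper triangular, so the determinant is the product of the diagonal entries:
det = (3) · (6) · (5) · (1) · (2) = 180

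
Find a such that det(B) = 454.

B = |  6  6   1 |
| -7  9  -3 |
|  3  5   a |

a = 5

Expanding along the column containing a, det(B) is linear in a: det(B) = (96)·a + (-26).
Set (96)·a + (-26) = 454  ⇒  (96)·a = 480  ⇒  a = 5.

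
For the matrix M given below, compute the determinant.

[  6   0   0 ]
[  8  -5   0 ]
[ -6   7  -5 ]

M is lower triangular, so det(M) is the product of the diagonal entries:
det = (6) · (-5) · (-5) = 150

The determinant is 150.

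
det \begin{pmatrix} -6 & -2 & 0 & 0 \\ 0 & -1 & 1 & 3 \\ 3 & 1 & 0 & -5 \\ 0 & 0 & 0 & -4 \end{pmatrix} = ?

Expand along row 4 (it has 3 zeros):
  + (-4) · M_44   where M_44 = det([-6 -2 0; 0 -1 1; 3 1 0]) = 0
det = (+1)·(-4)·(0) = 0

0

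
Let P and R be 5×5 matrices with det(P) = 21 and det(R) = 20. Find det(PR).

The determinant is 420.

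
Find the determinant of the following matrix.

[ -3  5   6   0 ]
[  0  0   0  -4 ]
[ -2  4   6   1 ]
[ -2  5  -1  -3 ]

-80

Expand along row 2 (it has 3 zeros):
  + (-4) · M_24   where M_24 = det([-3 5 6; -2 4 6; -2 5 -1]) = 20
det = (+1)·(-4)·(20) = -80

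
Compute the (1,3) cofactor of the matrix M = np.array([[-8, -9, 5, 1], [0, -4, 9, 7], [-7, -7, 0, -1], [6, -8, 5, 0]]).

The cofactor is 710.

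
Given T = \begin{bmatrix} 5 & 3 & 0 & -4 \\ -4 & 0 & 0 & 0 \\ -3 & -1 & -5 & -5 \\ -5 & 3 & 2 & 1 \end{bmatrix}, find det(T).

The determinant is -148.

Expand along row 2 (it has 3 zeros):
  − (-4) · M_21   where M_21 = det([3 0 -4; -1 -5 -5; 3 2 1]) = -37
det = (-1)·(-4)·(-37) = -148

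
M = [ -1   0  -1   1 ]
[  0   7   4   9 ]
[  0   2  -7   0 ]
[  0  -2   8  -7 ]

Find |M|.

Expand along column 1 (it has 3 zeros):
  + (-1) · M_11   where M_11 = det([7 4 9; 2 -7 0; -2 8 -7]) = 417
det = (+1)·(-1)·(417) = -417

-417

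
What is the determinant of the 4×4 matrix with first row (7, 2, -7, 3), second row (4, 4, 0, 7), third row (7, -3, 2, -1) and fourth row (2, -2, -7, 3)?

The determinant is 2355.

Expand along row 2 (it has 1 zero):
  − (4) · M_21   where M_21 = det([2 -7 3; -3 2 -1; -2 -7 3]) = -4
  + (4) · M_22   where M_22 = det([7 -7 3; 7 2 -1; 2 -7 3]) = -5
  + (7) · M_24   where M_24 = det([7 2 -7; 7 -3 2; 2 -2 -7]) = 337
det = (-1)·(4)·(-4) + (+1)·(4)·(-5) + (+1)·(7)·(337) = 2355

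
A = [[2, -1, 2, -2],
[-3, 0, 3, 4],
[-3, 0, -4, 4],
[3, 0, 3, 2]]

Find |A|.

|A| = 126

Expand along column 2 (it has 3 zeros):
  − (-1) · M_12   where M_12 = det([-3 3 4; -3 -4 4; 3 3 2]) = 126
det = (-1)·(-1)·(126) = 126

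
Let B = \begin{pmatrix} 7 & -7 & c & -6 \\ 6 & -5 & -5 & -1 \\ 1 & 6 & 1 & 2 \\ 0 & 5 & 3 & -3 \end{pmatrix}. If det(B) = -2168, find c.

Expanding along the row containing c, det(B) is linear in c: det(B) = (-188)·c + (-852).
Set (-188)·c + (-852) = -2168  ⇒  (-188)·c = -1316  ⇒  c = 7.

c = 7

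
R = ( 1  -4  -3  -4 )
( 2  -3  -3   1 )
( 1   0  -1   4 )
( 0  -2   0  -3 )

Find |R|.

det(R) = -6

Expand along row 4 (it has 2 zeros):
  + (-2) · M_42   where M_42 = det([1 -3 -4; 2 -3 1; 1 -1 4]) = 6
  + (-3) · M_44   where M_44 = det([1 -4 -3; 2 -3 -3; 1 0 -1]) = -2
det = (+1)·(-2)·(6) + (+1)·(-3)·(-2) = -6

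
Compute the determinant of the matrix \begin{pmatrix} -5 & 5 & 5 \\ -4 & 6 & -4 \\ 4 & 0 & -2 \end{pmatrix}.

-180

Expand along column 2:
  − 5 · |-4 -4; 4 -2| = −5·(8 − (-16)) = -120
  + 6 · |-5 5; 4 -2| = 6·(10 − 20) = -60
Sum: (-120) + (-60) = -180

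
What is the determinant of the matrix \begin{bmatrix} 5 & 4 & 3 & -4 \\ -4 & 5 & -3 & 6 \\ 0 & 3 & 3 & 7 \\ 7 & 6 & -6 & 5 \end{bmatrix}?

Expand along row 3 (it has 1 zero):
  − (3) · M_32   where M_32 = det([5 3 -4; -4 -3 6; 7 -6 5]) = 111
  + (3) · M_33   where M_33 = det([5 4 -4; -4 5 6; 7 6 5]) = 429
  − (7) · M_34   where M_34 = det([5 4 3; -4 5 -3; 7 6 -6]) = -417
det = (-1)·(3)·(111) + (+1)·(3)·(429) + (-1)·(7)·(-417) = 3873

3873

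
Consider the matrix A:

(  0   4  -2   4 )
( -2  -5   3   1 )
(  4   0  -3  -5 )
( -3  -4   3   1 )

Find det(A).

Expand along row 1 (it has 1 zero):
  − (4) · M_12   where M_12 = det([-2 3 1; 4 -3 -5; -3 3 1]) = 12
  + (-2) · M_13   where M_13 = det([-2 -5 1; 4 0 -5; -3 -4 1]) = -31
  − (4) · M_14   where M_14 = det([-2 -5 3; 4 0 -3; -3 -4 3]) = -9
det = (-1)·(4)·(12) + (+1)·(-2)·(-31) + (-1)·(4)·(-9) = 50

The determinant is 50.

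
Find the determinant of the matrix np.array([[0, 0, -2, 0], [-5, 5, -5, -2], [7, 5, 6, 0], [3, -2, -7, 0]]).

The determinant is -116.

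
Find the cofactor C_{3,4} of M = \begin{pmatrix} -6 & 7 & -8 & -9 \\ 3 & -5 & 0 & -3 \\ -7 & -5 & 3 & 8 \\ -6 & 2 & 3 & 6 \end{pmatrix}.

Delete row 3 and column 4; the remaining 3×3 submatrix is [-6 7 -8; 3 -5 0; -6 2 3].
Its determinant is 219.
The cofactor carries sign (−1)^(3+4) = −1, so C_{3,4} = −(219) = -219.

-219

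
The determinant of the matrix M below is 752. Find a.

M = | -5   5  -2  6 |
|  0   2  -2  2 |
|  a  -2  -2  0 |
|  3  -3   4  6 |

a = -6

Expanding along the row containing a, det(M) is linear in a: det(M) = (-52)·a + (440).
Set (-52)·a + (440) = 752  ⇒  (-52)·a = 312  ⇒  a = -6.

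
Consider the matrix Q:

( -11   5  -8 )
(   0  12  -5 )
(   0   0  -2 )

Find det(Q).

Q is upper triangular, so det(Q) is the product of the diagonal entries:
det = (-11) · (12) · (-2) = 264

264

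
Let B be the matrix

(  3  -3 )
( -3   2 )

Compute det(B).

det(B) = 3·2 − (-3)·(-3) = 6 − 9 = -3

-3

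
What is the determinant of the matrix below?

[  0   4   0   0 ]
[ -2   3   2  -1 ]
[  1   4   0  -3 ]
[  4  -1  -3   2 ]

The determinant is 28.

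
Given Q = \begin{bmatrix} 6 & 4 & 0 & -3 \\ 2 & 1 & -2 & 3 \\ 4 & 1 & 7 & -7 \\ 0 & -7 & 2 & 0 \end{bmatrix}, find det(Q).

Expand along row 4 (it has 2 zeros):
  + (-7) · M_42   where M_42 = det([6 0 -3; 2 -2 3; 4 7 -7]) = -108
  − (2) · M_43   where M_43 = det([6 4 -3; 2 1 3; 4 1 -7]) = 50
det = (+1)·(-7)·(-108) + (-1)·(2)·(50) = 656

det(Q) = 656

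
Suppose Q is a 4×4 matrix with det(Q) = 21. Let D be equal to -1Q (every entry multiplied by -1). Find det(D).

det(D) = 21

For a 4×4 matrix, det(-1Q) = (-1)^4·det(Q) = 1·det(Q).
det(D) = (1)·(21) = 21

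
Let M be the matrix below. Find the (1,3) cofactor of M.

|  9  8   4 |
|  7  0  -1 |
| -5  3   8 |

Delete row 1 and column 3; the remaining 2×2 submatrix is [7 0; -5 3].
Its determinant is 7·3 − 0·(-5) = 21.
The cofactor carries sign (−1)^(1+3) = +1, so C_{1,3} = +(21) = 21.

21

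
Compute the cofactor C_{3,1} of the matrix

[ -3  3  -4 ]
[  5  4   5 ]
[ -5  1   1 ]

The cofactor is 31.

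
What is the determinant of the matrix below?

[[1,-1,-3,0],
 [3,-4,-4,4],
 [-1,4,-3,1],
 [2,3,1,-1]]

The determinant is 245.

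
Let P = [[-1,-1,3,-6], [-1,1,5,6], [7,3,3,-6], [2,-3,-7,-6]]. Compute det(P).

-864

Expand along row 1:
  + (-1) · M_11   where M_11 = det([1 5 6; 3 3 -6; -3 -7 -6]) = 48
  − (-1) · M_12   where M_12 = det([-1 5 6; 7 3 -6; 2 -7 -6]) = -120
  + (3) · M_13   where M_13 = det([-1 1 6; 7 3 -6; 2 -3 -6]) = -96
  − (-6) · M_14   where M_14 = det([-1 1 5; 7 3 3; 2 -3 -7]) = -68
det = (+1)·(-1)·(48) + (-1)·(-1)·(-120) + (+1)·(3)·(-96) + (-1)·(-6)·(-68) = -864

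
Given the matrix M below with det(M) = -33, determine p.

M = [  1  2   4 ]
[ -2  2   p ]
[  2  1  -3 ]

Expanding along the row containing p, det(M) is linear in p: det(M) = (3)·p + (-42).
Set (3)·p + (-42) = -33  ⇒  (3)·p = 9  ⇒  p = 3.

p = 3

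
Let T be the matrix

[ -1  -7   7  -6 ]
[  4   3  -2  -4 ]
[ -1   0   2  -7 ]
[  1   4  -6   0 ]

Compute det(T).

Expand along row 3 (it has 1 zero):
  + (-1) · M_31   where M_31 = det([-7 7 -6; 3 -2 -4; 4 -6 0]) = 116
  + (2) · M_33   where M_33 = det([-1 -7 -6; 4 3 -4; 1 4 0]) = -66
  − (-7) · M_34   where M_34 = det([-1 -7 7; 4 3 -2; 1 4 -6]) = -53
det = (+1)·(-1)·(116) + (+1)·(2)·(-66) + (-1)·(-7)·(-53) = -619

det(T) = -619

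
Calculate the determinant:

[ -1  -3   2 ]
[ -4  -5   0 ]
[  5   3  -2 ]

Expand along row 2:
  − (-4) · |-3 2; 3 -2| = −(-4)·(6 − 6) = 0
  + (-5) · |-1 2; 5 -2| = (-5)·(2 − 10) = 40
Sum: (0) + (40) = 40

40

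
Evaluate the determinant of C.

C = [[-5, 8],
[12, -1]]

|C| = -91

det(C) = (-5)·(-1) − 8·12 = 5 − 96 = -91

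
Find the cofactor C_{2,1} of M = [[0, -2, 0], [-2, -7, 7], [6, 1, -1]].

The cofactor is -2.

Delete row 2 and column 1; the remaining 2×2 submatrix is [-2 0; 1 -1].
Its determinant is (-2)·(-1) − 0·1 = 2.
The cofactor carries sign (−1)^(2+1) = −1, so C_{2,1} = −(2) = -2.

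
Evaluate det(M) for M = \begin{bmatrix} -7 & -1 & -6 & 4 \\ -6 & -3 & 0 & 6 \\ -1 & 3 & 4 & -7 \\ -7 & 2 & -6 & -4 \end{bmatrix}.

Expand along row 2 (it has 1 zero):
  − (-6) · M_21   where M_21 = det([-1 -6 4; 3 4 -7; 2 -6 -4]) = -34
  + (-3) · M_22   where M_22 = det([-7 -6 4; -1 4 -7; -7 -6 -4]) = 272
  + (6) · M_24   where M_24 = det([-7 -1 -6; -1 3 4; -7 2 -6]) = 102
det = (-1)·(-6)·(-34) + (+1)·(-3)·(272) + (+1)·(6)·(102) = -408

-408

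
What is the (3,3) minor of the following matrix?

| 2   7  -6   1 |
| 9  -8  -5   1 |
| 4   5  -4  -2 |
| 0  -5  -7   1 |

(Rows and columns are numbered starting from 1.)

Delete row 3 and column 3; the remaining 3×3 submatrix is [2 7 1; 9 -8 1; 0 -5 1].
Its determinant is -114.

-114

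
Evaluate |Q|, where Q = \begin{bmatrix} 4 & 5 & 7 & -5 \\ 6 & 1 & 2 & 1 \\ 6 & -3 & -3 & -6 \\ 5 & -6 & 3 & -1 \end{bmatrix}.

Expand along row 1:
  + (4) · M_11   where M_11 = det([1 2 1; -3 -3 -6; -6 3 -1]) = 60
  − (5) · M_12   where M_12 = det([6 2 1; 6 -3 -6; 5 3 -1]) = 111
  + (7) · M_13   where M_13 = det([6 1 1; 6 -3 -6; 5 -6 -1]) = -243
  − (-5) · M_14   where M_14 = det([6 1 2; 6 -3 -3; 5 -6 3]) = -237
det = (+1)·(4)·(60) + (-1)·(5)·(111) + (+1)·(7)·(-243) + (-1)·(-5)·(-237) = -3201

-3201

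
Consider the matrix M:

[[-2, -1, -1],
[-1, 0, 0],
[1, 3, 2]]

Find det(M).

Expand along row 2:
  − (-1) · |-1 -1; 3 2| = −(-1)·(-2 − (-3)) = 1

The determinant is 1.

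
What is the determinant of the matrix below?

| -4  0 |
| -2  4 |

det = (-4)·4 − 0·(-2) = -16 − 0 = -16

-16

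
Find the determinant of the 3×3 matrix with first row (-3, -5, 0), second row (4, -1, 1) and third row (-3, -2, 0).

Expand along column 3:
  − 1 · |-3 -5; -3 -2| = −1·(6 − 15) = 9

9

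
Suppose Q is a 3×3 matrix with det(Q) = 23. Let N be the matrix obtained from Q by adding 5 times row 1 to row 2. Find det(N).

Adding a multiple of one row to another leaves the determinant unchanged.
det(N) = (1)·(23) = 23

The determinant is 23.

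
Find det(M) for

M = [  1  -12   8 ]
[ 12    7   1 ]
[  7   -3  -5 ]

-1516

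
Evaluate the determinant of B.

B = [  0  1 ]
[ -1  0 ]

det(B) = 0·0 − 1·(-1) = 0 − (-1) = 1

1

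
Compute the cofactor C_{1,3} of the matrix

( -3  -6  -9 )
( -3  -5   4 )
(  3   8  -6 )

Delete row 1 and column 3; the remaining 2×2 submatrix is [-3 -5; 3 8].
Its determinant is (-3)·8 − (-5)·3 = -9.
The cofactor carries sign (−1)^(1+3) = +1, so C_{1,3} = +(-9) = -9.

-9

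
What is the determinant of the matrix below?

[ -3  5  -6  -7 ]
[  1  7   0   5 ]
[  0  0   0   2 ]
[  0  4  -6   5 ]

-264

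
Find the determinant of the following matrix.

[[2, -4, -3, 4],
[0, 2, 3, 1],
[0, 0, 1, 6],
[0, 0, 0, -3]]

-12

The matrix is upper triangular, so the determinant is the product of the diagonal entries:
det = (2) · (2) · (1) · (-3) = -12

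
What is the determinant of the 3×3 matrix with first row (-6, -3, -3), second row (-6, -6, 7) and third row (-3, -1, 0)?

57

Expand along row 3:
  + (-3) · |-3 -3; -6 7| = (-3)·(-21 − 18) = 117
  − (-1) · |-6 -3; -6 7| = −(-1)·(-42 − 18) = -60
Sum: (117) + (-60) = 57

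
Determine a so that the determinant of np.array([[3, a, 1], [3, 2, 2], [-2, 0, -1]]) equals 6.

Expanding along the row containing a, det(M) is linear in a: det(M) = (-1)·a + (-2).
Set (-1)·a + (-2) = 6  ⇒  (-1)·a = 8  ⇒  a = -8.

-8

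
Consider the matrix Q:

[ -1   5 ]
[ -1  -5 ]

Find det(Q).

|Q| = 10

det(Q) = (-1)·(-5) − 5·(-1) = 5 − (-5) = 10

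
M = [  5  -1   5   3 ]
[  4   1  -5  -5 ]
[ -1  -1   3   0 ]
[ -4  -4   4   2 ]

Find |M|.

The determinant is -348.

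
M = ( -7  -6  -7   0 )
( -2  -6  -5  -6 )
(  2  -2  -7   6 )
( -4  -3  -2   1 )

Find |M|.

-648

Expand along row 1 (it has 1 zero):
  + (-7) · M_11   where M_11 = det([-6 -5 -6; -2 -7 6; -3 -2 1]) = 152
  − (-6) · M_12   where M_12 = det([-2 -5 -6; 2 -7 6; -4 -2 1]) = 312
  + (-7) · M_13   where M_13 = det([-2 -6 -6; 2 -2 6; -4 -3 1]) = 208
det = (+1)·(-7)·(152) + (-1)·(-6)·(312) + (+1)·(-7)·(208) = -648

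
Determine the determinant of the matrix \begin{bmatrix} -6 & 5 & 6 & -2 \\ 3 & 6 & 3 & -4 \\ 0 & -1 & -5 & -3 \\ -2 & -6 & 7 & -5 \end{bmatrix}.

The determinant is -3842.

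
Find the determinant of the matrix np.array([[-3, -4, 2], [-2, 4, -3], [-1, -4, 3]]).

Expand along column 1:
  + (-3) · |4 -3; -4 3| = (-3)·(12 − 12) = 0
  − (-2) · |-4 2; -4 3| = −(-2)·(-12 − (-8)) = -8
  + (-1) · |-4 2; 4 -3| = (-1)·(12 − 8) = -4
Sum: (0) + (-8) + (-4) = -12

-12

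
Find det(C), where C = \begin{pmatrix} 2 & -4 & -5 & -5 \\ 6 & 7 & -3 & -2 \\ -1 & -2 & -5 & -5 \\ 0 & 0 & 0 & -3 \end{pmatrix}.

|C| = 567

Expand along row 4 (it has 3 zeros):
  + (-3) · M_44   where M_44 = det([2 -4 -5; 6 7 -3; -1 -2 -5]) = -189
det = (+1)·(-3)·(-189) = 567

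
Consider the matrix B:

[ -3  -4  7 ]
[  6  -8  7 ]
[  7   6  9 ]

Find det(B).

Expand along column 1:
  + (-3) · |-8 7; 6 9| = (-3)·(-72 − 42) = 342
  − 6 · |-4 7; 6 9| = −6·(-36 − 42) = 468
  + 7 · |-4 7; -8 7| = 7·(-28 − (-56)) = 196
Sum: (342) + (468) + (196) = 1006

1006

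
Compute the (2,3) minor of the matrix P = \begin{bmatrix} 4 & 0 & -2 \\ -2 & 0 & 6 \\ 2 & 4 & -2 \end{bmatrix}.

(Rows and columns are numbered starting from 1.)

16

Delete row 2 and column 3; the remaining 2×2 submatrix is [4 0; 2 4].
Its determinant is 4·4 − 0·2 = 16.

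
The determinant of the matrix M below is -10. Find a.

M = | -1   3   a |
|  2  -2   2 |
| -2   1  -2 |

a = 4

Expanding along the column containing a, det(M) is linear in a: det(M) = (-2)·a + (-2).
Set (-2)·a + (-2) = -10  ⇒  (-2)·a = -8  ⇒  a = 4.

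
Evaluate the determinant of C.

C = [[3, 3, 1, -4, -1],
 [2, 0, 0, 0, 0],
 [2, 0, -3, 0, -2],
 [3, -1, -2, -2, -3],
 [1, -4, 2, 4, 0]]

Expand along row 2 (it has 4 zeros):
  − (2) · M_21   where M_21 = det([3 1 -4 -1; 0 -3 0 -2; -1 -2 -2 -3; -4 2 4 0]) = -80
det = (-1)·(2)·(-80) = 160

|C| = 160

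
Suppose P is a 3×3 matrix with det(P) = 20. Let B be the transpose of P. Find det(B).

20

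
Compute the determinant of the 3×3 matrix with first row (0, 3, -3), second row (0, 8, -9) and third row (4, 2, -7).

Expand along column 1:
  + 4 · |3 -3; 8 -9| = 4·(-27 − (-24)) = -12

-12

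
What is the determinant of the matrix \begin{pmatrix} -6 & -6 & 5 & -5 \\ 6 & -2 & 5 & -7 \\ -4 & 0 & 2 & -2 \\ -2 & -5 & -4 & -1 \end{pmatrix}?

-1200

Expand along row 3 (it has 1 zero):
  + (-4) · M_31   where M_31 = det([-6 5 -5; -2 5 -7; -5 -4 -1]) = 198
  + (2) · M_33   where M_33 = det([-6 -6 -5; 6 -2 -7; -2 -5 -1]) = 248
  − (-2) · M_34   where M_34 = det([-6 -6 5; 6 -2 5; -2 -5 -4]) = -452
det = (+1)·(-4)·(198) + (+1)·(2)·(248) + (-1)·(-2)·(-452) = -1200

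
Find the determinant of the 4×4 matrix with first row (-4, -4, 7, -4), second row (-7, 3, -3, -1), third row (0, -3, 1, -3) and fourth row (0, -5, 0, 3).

The determinant is 1224.

Expand along row 4 (it has 2 zeros):
  + (-5) · M_42   where M_42 = det([-4 7 -4; -7 -3 -1; 0 1 -3]) = -159
  + (3) · M_44   where M_44 = det([-4 -4 7; -7 3 -3; 0 -3 1]) = 143
det = (+1)·(-5)·(-159) + (+1)·(3)·(143) = 1224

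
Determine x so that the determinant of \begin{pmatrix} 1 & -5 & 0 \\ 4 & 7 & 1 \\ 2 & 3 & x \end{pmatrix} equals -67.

Expanding along the row containing x, det(A) is linear in x: det(A) = (27)·x + (-13).
Set (27)·x + (-13) = -67  ⇒  (27)·x = -54  ⇒  x = -2.

-2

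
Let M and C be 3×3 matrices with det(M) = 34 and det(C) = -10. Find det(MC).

|MC| = -340

det(MC) = det(M)·det(C) = (34)·(-10) = -340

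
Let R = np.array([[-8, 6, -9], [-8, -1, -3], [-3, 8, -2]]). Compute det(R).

353

Expand along column 1:
  + (-8) · |-1 -3; 8 -2| = (-8)·(2 − (-24)) = -208
  − (-8) · |6 -9; 8 -2| = −(-8)·(-12 − (-72)) = 480
  + (-3) · |6 -9; -1 -3| = (-3)·(-18 − 9) = 81
Sum: (-208) + (480) + (81) = 353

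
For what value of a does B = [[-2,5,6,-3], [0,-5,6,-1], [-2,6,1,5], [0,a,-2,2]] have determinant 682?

Expanding along the column containing a, det(B) is linear in a: det(B) = (-86)·a + (80).
Set (-86)·a + (80) = 682  ⇒  (-86)·a = 602  ⇒  a = -7.

a = -7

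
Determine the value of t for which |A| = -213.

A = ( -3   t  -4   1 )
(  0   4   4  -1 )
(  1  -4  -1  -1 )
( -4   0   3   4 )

t = -7

Expanding along the column containing t, det(A) is linear in t: det(A) = (-1)·t + (-220).
Set (-1)·t + (-220) = -213  ⇒  (-1)·t = 7  ⇒  t = -7.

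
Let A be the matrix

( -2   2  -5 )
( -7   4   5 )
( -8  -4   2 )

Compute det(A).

Expand along row 1:
  + (-2) · |4 5; -4 2| = (-2)·(8 − (-20)) = -56
  − 2 · |-7 5; -8 2| = −2·(-14 − (-40)) = -52
  + (-5) · |-7 4; -8 -4| = (-5)·(28 − (-32)) = -300
Sum: (-56) + (-52) + (-300) = -408

-408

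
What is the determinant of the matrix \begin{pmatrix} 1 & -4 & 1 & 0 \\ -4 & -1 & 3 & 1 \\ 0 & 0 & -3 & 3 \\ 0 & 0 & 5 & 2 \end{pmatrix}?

The matrix is block upper-triangular with a 2×2 block and a 2×2 block on the diagonal, so its determinant equals the product of the determinants of the diagonal blocks.
det of the 2×2 block = -17
det of the 2×2 block = -21
det = (-17)·(-21) = 357

357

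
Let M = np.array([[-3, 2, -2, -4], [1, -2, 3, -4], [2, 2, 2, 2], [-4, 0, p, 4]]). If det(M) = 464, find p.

Expanding along the column containing p, det(M) is linear in p: det(M) = (56)·p + (408).
Set (56)·p + (408) = 464  ⇒  (56)·p = 56  ⇒  p = 1.

1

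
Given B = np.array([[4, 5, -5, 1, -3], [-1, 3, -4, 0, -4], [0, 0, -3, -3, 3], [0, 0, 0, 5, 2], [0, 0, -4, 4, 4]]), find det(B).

|B| = 816

B is block upper-triangular with a 2×2 block and a 3×3 block on the diagonal, so its determinant equals the product of the determinants of the diagonal blocks.
det of the 2×2 block = 17
det of the 3×3 block = 48
det = (17)·(48) = 816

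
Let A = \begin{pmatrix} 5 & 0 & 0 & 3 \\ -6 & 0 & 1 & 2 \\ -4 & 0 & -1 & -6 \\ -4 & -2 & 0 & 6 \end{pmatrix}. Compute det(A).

Expand along column 2 (it has 3 zeros):
  + (-2) · M_42   where M_42 = det([5 0 3; -6 1 2; -4 -1 -6]) = 10
det = (+1)·(-2)·(10) = -20

The determinant is -20.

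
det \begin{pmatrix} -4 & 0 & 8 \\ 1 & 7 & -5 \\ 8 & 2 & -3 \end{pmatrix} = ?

Expand along row 1:
  + (-4) · |7 -5; 2 -3| = (-4)·(-21 − (-10)) = 44
  + 8 · |1 7; 8 2| = 8·(2 − 56) = -432
Sum: (44) + (-432) = -388

-388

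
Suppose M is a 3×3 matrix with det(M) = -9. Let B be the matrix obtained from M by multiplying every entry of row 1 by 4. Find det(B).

Scaling one row by 4 multiplies the determinant by 4.
det(B) = (4)·(-9) = -36

-36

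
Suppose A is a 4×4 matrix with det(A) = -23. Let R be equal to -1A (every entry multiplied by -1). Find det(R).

For a 4×4 matrix, det(-1A) = (-1)^4·det(A) = 1·det(A).
det(R) = (1)·(-23) = -23

-23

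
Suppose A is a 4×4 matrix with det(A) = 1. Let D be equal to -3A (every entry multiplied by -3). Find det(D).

The determinant is 81.

For a 4×4 matrix, det(-3A) = (-3)^4·det(A) = 81·det(A).
det(D) = (81)·(1) = 81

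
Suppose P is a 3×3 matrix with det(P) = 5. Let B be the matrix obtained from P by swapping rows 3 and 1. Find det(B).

|B| = -5

Swapping two rows multiplies the determinant by −1.
det(B) = (-1)·(5) = -5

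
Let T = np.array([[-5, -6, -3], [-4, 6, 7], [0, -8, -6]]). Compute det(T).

det(T) = -52

Expand along row 3:
  − (-8) · |-5 -3; -4 7| = −(-8)·(-35 − 12) = -376
  + (-6) · |-5 -6; -4 6| = (-6)·(-30 − 24) = 324
Sum: (-376) + (324) = -52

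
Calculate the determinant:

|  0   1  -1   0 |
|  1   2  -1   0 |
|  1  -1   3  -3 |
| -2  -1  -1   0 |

0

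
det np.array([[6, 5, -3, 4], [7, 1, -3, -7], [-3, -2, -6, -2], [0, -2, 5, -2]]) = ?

443

Expand along row 4 (it has 1 zero):
  + (-2) · M_42   where M_42 = det([6 -3 4; 7 -3 -7; -3 -6 -2]) = -525
  − (5) · M_43   where M_43 = det([6 5 4; 7 1 -7; -3 -2 -2]) = 35
  + (-2) · M_44   where M_44 = det([6 5 -3; 7 1 -3; -3 -2 -6]) = 216
det = (+1)·(-2)·(-525) + (-1)·(5)·(35) + (+1)·(-2)·(216) = 443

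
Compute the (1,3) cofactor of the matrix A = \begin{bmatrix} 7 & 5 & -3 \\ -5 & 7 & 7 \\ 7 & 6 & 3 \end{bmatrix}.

-79

Delete row 1 and column 3; the remaining 2×2 submatrix is [-5 7; 7 6].
Its determinant is (-5)·6 − 7·7 = -79.
The cofactor carries sign (−1)^(1+3) = +1, so C_{1,3} = +(-79) = -79.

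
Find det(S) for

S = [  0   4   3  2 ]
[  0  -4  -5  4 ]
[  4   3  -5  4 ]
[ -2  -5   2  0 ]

Expand along column 1 (it has 2 zeros):
  + (4) · M_31   where M_31 = det([4 3 2; -4 -5 4; -5 2 0]) = -158
  − (-2) · M_41   where M_41 = det([4 3 2; -4 -5 4; 3 -5 4]) = 154
det = (+1)·(4)·(-158) + (-1)·(-2)·(154) = -324

|S| = -324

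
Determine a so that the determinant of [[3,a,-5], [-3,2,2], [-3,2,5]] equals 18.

a = 0

Expanding along the column containing a, det(M) is linear in a: det(M) = (9)·a + (18).
Set (9)·a + (18) = 18  ⇒  (9)·a = 0  ⇒  a = 0.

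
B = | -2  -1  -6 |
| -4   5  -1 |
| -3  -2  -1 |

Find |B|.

The determinant is -123.

Expand along row 1:
  + (-2) · |5 -1; -2 -1| = (-2)·(-5 − 2) = 14
  − (-1) · |-4 -1; -3 -1| = −(-1)·(4 − 3) = 1
  + (-6) · |-4 5; -3 -2| = (-6)·(8 − (-15)) = -138
Sum: (14) + (1) + (-138) = -123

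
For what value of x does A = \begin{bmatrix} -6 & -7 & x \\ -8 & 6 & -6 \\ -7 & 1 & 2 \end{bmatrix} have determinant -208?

x = 9

Expanding along the column containing x, det(A) is linear in x: det(A) = (34)·x + (-514).
Set (34)·x + (-514) = -208  ⇒  (34)·x = 306  ⇒  x = 9.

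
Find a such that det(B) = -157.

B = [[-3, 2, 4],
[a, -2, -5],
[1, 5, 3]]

a = -7

Expanding along the row containing a, det(B) is linear in a: det(B) = (14)·a + (-59).
Set (14)·a + (-59) = -157  ⇒  (14)·a = -98  ⇒  a = -7.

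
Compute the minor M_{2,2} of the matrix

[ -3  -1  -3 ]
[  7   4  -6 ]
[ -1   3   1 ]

-6

Delete row 2 and column 2; the remaining 2×2 submatrix is [-3 -3; -1 1].
Its determinant is (-3)·1 − (-3)·(-1) = -6.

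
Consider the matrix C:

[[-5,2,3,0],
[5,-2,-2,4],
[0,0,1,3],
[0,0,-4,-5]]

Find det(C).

C is block upper-triangular with a 2×2 block and a 2×2 block on the diagonal, so its determinant equals the product of the determinants of the diagonal blocks.
det of the 2×2 block = 0
det of the 2×2 block = 7
det = (0)·(7) = 0

The determinant is 0.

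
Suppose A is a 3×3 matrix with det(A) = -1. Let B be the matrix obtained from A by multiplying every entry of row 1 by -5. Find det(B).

Scaling one row by -5 multiplies the determinant by -5.
det(B) = (-5)·(-1) = 5

det(B) = 5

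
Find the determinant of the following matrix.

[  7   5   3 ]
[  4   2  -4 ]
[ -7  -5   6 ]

Expand along row 1:
  + 7 · |2 -4; -5 6| = 7·(12 − 20) = -56
  − 5 · |4 -4; -7 6| = −5·(24 − 28) = 20
  + 3 · |4 2; -7 -5| = 3·(-20 − (-14)) = -18
Sum: (-56) + (20) + (-18) = -54

The determinant is -54.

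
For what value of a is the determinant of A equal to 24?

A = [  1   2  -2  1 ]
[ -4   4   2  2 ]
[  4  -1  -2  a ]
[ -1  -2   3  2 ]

a = 2

Expanding along the row containing a, det(A) is linear in a: det(A) = (-12)·a + (48).
Set (-12)·a + (48) = 24  ⇒  (-12)·a = -24  ⇒  a = 2.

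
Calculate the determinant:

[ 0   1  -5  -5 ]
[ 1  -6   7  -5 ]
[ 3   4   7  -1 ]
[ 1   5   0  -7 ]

Expand along row 1 (it has 1 zero):
  − (1) · M_12   where M_12 = det([1 7 -5; 3 7 -1; 1 0 -7]) = 126
  + (-5) · M_13   where M_13 = det([1 -6 -5; 3 4 -1; 1 5 -7]) = -198
  − (-5) · M_14   where M_14 = det([1 -6 7; 3 4 7; 1 5 0]) = 0
det = (-1)·(1)·(126) + (+1)·(-5)·(-198) + (-1)·(-5)·(0) = 864

864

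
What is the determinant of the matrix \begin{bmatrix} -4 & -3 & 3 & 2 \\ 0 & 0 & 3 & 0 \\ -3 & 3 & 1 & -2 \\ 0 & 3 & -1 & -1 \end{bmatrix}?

63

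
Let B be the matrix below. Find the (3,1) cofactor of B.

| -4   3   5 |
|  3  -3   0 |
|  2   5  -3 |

Delete row 3 and column 1; the remaining 2×2 submatrix is [3 5; -3 0].
Its determinant is 3·0 − 5·(-3) = 15.
The cofactor carries sign (−1)^(3+1) = +1, so C_{3,1} = +(15) = 15.

15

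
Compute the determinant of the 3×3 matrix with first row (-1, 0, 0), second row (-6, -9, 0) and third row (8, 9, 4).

36

The matrix is lower triangular, so the determinant is the product of the diagonal entries:
det = (-1) · (-9) · (4) = 36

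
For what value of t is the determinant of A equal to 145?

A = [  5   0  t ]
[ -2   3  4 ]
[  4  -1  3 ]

t = -8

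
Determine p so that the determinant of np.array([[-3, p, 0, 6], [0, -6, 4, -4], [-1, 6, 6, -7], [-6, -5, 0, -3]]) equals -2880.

0

Expanding along the row containing p, det(A) is linear in p: det(A) = (-12)·p + (-2880).
Set (-12)·p + (-2880) = -2880  ⇒  (-12)·p = 0  ⇒  p = 0.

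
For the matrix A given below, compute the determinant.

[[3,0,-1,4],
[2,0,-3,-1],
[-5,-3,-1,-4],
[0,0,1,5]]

Expand along column 2 (it has 3 zeros):
  − (-3) · M_32   where M_32 = det([3 -1 4; 2 -3 -1; 0 1 5]) = -24
det = (-1)·(-3)·(-24) = -72

-72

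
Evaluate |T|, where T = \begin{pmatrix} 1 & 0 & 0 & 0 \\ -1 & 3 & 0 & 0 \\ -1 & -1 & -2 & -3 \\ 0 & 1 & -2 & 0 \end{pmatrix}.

|T| = -18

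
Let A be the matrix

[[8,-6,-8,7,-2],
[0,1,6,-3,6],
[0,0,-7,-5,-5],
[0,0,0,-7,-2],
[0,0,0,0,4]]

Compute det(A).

A is upper triangular, so det(A) is the product of the diagonal entries:
det = (8) · (1) · (-7) · (-7) · (4) = 1568

det(A) = 1568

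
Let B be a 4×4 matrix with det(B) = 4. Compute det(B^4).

det(B^4) = (det B)^4 = (4)^4 = 256

The determinant is 256.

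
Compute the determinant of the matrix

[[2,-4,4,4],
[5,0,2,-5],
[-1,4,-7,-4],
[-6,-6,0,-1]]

Expand along row 2 (it has 1 zero):
  − (5) · M_21   where M_21 = det([-4 4 4; 4 -7 -4; -6 0 -1]) = -84
  − (2) · M_23   where M_23 = det([2 -4 4; -1 4 -4; -6 -6 -1]) = -28
  + (-5) · M_24   where M_24 = det([2 -4 4; -1 4 -7; -6 -6 0]) = -132
det = (-1)·(5)·(-84) + (-1)·(2)·(-28) + (+1)·(-5)·(-132) = 1136

The determinant is 1136.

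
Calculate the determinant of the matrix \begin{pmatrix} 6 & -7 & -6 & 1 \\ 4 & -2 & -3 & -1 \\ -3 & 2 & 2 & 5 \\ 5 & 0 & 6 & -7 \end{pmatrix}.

-614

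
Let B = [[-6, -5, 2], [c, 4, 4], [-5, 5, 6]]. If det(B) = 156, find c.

Expanding along the column containing c, det(B) is linear in c: det(B) = (40)·c + (116).
Set (40)·c + (116) = 156  ⇒  (40)·c = 40  ⇒  c = 1.

c = 1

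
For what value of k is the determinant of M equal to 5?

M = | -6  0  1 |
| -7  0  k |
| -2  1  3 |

2

Expanding along the column containing k, det(M) is linear in k: det(M) = (6)·k + (-7).
Set (6)·k + (-7) = 5  ⇒  (6)·k = 12  ⇒  k = 2.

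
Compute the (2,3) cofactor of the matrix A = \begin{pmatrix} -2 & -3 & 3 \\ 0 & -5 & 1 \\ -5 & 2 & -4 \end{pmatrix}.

19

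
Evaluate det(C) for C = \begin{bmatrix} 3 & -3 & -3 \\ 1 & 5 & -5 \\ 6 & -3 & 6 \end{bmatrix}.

Expand along row 1:
  + 3 · |5 -5; -3 6| = 3·(30 − 15) = 45
  − (-3) · |1 -5; 6 6| = −(-3)·(6 − (-30)) = 108
  + (-3) · |1 5; 6 -3| = (-3)·(-3 − 30) = 99
Sum: (45) + (108) + (99) = 252

252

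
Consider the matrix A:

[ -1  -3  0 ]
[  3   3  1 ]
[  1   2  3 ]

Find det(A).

Expand along row 1:
  + (-1) · |3 1; 2 3| = (-1)·(9 − 2) = -7
  − (-3) · |3 1; 1 3| = −(-3)·(9 − 1) = 24
Sum: (-7) + (24) = 17

The determinant is 17.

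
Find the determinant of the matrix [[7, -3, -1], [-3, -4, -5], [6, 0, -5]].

251

Expand along column 2:
  − (-3) · |-3 -5; 6 -5| = −(-3)·(15 − (-30)) = 135
  + (-4) · |7 -1; 6 -5| = (-4)·(-35 − (-6)) = 116
Sum: (135) + (116) = 251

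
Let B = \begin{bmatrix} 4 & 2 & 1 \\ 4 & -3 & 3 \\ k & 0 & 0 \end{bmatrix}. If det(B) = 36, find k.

Expanding along the row containing k, det(B) is linear in k: det(B) = (9)·k + (0).
Set (9)·k + (0) = 36  ⇒  (9)·k = 36  ⇒  k = 4.

k = 4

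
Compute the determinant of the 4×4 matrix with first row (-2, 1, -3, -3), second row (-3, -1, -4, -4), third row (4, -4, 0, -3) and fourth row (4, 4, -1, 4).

The determinant is -247.

Expand along row 3 (it has 1 zero):
  + (4) · M_31   where M_31 = det([1 -3 -3; -1 -4 -4; 4 -1 4]) = -35
  − (-4) · M_32   where M_32 = det([-2 -3 -3; -3 -4 -4; 4 -1 4]) = -5
  − (-3) · M_34   where M_34 = det([-2 1 -3; -3 -1 -4; 4 4 -1]) = -29
det = (+1)·(4)·(-35) + (-1)·(-4)·(-5) + (-1)·(-3)·(-29) = -247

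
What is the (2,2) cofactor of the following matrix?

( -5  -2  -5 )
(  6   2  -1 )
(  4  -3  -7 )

The cofactor is 55.

Delete row 2 and column 2; the remaining 2×2 submatrix is [-5 -5; 4 -7].
Its determinant is (-5)·(-7) − (-5)·4 = 55.
The cofactor carries sign (−1)^(2+2) = +1, so C_{2,2} = +(55) = 55.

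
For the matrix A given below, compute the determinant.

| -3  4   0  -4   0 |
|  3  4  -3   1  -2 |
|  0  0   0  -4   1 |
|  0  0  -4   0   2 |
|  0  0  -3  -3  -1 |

|A| = -1248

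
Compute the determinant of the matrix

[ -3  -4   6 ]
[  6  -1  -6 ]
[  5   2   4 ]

Expand along column 1:
  + (-3) · |-1 -6; 2 4| = (-3)·(-4 − (-12)) = -24
  − 6 · |-4 6; 2 4| = −6·(-16 − 12) = 168
  + 5 · |-4 6; -1 -6| = 5·(24 − (-6)) = 150
Sum: (-24) + (168) + (150) = 294

294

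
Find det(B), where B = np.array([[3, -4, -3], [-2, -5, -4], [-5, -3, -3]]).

det(B) = 10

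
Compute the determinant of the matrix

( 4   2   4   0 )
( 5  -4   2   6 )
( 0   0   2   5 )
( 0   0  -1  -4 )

The determinant is 78.

The matrix is block upper-triangular with a 2×2 block and a 2×2 block on the diagonal, so its determinant equals the product of the determinants of the diagonal blocks.
det of the 2×2 block = -26
det of the 2×2 block = -3
det = (-26)·(-3) = 78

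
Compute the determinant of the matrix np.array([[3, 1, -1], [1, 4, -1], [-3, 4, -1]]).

-12

Expand along column 1:
  + 3 · |4 -1; 4 -1| = 3·(-4 − (-4)) = 0
  − 1 · |1 -1; 4 -1| = −1·(-1 − (-4)) = -3
  + (-3) · |1 -1; 4 -1| = (-3)·(-1 − (-4)) = -9
Sum: (0) + (-3) + (-9) = -12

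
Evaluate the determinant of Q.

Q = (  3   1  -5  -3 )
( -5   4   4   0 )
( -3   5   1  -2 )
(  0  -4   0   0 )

Expand along row 4 (it has 3 zeros):
  + (-4) · M_42   where M_42 = det([3 -5 -3; -5 4 0; -3 1 -2]) = 5
det = (+1)·(-4)·(5) = -20

-20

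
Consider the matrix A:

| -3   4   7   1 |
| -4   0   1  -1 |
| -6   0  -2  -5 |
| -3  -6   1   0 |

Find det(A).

The determinant is 350.

Expand along column 2 (it has 2 zeros):
  − (4) · M_12   where M_12 = det([-4 1 -1; -6 -2 -5; -3 1 0]) = 7
  + (-6) · M_42   where M_42 = det([-3 7 1; -4 1 -1; -6 -2 -5]) = -63
det = (-1)·(4)·(7) + (+1)·(-6)·(-63) = 350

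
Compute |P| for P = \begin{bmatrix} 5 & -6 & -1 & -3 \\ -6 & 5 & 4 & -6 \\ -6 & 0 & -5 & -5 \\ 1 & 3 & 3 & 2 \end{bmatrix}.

Expand along row 3 (it has 1 zero):
  + (-6) · M_31   where M_31 = det([-6 -1 -3; 5 4 -6; 3 3 2]) = -137
  + (-5) · M_33   where M_33 = det([5 -6 -3; -6 5 -6; 1 3 2]) = 173
  − (-5) · M_34   where M_34 = det([5 -6 -1; -6 5 4; 1 3 3]) = -94
det = (+1)·(-6)·(-137) + (+1)·(-5)·(173) + (-1)·(-5)·(-94) = -513

-513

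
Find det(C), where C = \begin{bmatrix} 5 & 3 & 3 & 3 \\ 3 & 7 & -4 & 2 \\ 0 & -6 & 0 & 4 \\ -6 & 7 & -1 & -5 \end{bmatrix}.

The determinant is -1272.

Expand along row 3 (it has 2 zeros):
  − (-6) · M_32   where M_32 = det([5 3 3; 3 -4 2; -6 -1 -5]) = 38
  − (4) · M_34   where M_34 = det([5 3 3; 3 7 -4; -6 7 -1]) = 375
det = (-1)·(-6)·(38) + (-1)·(4)·(375) = -1272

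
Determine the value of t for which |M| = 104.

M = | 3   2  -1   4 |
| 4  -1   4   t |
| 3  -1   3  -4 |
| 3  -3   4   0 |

Expanding along the row containing t, det(M) is linear in t: det(M) = (15)·t + (104).
Set (15)·t + (104) = 104  ⇒  (15)·t = 0  ⇒  t = 0.

0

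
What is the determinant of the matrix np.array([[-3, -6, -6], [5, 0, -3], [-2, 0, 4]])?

Expand along column 2:
  − (-6) · |5 -3; -2 4| = −(-6)·(20 − 6) = 84

84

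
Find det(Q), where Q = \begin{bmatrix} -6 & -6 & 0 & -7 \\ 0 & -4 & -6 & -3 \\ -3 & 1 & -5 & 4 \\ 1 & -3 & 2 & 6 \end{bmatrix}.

Expand along row 1 (it has 1 zero):
  + (-6) · M_11   where M_11 = det([-4 -6 -3; 1 -5 4; -3 2 6]) = 299
  − (-6) · M_12   where M_12 = det([0 -6 -3; -3 -5 4; 1 2 6]) = -129
  − (-7) · M_14   where M_14 = det([0 -4 -6; -3 1 -5; 1 -3 2]) = -52
det = (+1)·(-6)·(299) + (-1)·(-6)·(-129) + (-1)·(-7)·(-52) = -2932

The determinant is -2932.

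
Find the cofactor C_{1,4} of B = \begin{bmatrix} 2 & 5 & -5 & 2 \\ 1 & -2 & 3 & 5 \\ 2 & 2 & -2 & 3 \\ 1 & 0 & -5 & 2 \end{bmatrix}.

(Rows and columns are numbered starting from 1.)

The cofactor is 32.

Delete row 1 and column 4; the remaining 3×3 submatrix is [1 -2 3; 2 2 -2; 1 0 -5].
Its determinant is -32.
The cofactor carries sign (−1)^(1+4) = −1, so C_{1,4} = −(-32) = 32.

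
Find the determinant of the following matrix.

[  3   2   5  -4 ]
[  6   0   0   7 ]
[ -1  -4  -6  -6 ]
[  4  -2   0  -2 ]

Expand along row 2 (it has 2 zeros):
  − (6) · M_21   where M_21 = det([2 5 -4; -4 -6 -6; -2 0 -2]) = 92
  + (7) · M_24   where M_24 = det([3 2 5; -1 -4 -6; 4 -2 0]) = 6
det = (-1)·(6)·(92) + (+1)·(7)·(6) = -510

The determinant is -510.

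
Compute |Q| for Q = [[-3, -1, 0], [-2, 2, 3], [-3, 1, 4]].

Expand along row 1:
  + (-3) · |2 3; 1 4| = (-3)·(8 − 3) = -15
  − (-1) · |-2 3; -3 4| = −(-1)·(-8 − (-9)) = 1
Sum: (-15) + (1) = -14

-14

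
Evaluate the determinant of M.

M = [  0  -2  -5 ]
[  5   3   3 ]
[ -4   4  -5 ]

-186

Expand along row 1:
  − (-2) · |5 3; -4 -5| = −(-2)·(-25 − (-12)) = -26
  + (-5) · |5 3; -4 4| = (-5)·(20 − (-12)) = -160
Sum: (-26) + (-160) = -186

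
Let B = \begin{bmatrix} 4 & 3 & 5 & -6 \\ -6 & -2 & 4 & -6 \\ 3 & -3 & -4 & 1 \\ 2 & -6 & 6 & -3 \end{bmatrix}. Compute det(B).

Expand along row 1:
  + (4) · M_11   where M_11 = det([-2 4 -6; -3 -4 1; -6 6 -3]) = 180
  − (3) · M_12   where M_12 = det([-6 4 -6; 3 -4 1; 2 6 -3]) = -148
  + (5) · M_13   where M_13 = det([-6 -2 -6; 3 -3 1; 2 -6 -3]) = -40
  − (-6) · M_14   where M_14 = det([-6 -2 4; 3 -3 -4; 2 -6 6]) = 256
det = (+1)·(4)·(180) + (-1)·(3)·(-148) + (+1)·(5)·(-40) + (-1)·(-6)·(256) = 2500

2500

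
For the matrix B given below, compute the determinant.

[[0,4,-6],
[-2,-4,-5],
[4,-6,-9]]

The determinant is -320.

Expand along column 1:
  − (-2) · |4 -6; -6 -9| = −(-2)·(-36 − 36) = -144
  + 4 · |4 -6; -4 -5| = 4·(-20 − 24) = -176
Sum: (-144) + (-176) = -320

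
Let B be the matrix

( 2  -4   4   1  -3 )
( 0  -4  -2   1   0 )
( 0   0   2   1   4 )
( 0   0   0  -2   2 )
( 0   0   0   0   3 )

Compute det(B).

B is upper triangular, so det(B) is the product of the diagonal entries:
det = (2) · (-4) · (2) · (-2) · (3) = 96

|B| = 96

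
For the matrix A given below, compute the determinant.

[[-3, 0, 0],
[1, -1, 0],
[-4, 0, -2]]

A is lower triangular, so det(A) is the product of the diagonal entries:
det = (-3) · (-1) · (-2) = -6

The determinant is -6.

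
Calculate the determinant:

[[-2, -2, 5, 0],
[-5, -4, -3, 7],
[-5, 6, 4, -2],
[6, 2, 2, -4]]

Expand along row 1 (it has 1 zero):
  + (-2) · M_11   where M_11 = det([-4 -3 7; 6 4 -2; 2 2 -4]) = 16
  − (-2) · M_12   where M_12 = det([-5 -3 7; -5 4 -2; 6 2 -4]) = -82
  + (5) · M_13   where M_13 = det([-5 -4 7; -5 6 -2; 6 2 -4]) = -94
det = (+1)·(-2)·(16) + (-1)·(-2)·(-82) + (+1)·(5)·(-94) = -666

The determinant is -666.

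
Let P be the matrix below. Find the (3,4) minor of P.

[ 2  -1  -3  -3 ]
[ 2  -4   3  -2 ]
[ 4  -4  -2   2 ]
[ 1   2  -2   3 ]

Delete row 3 and column 4; the remaining 3×3 submatrix is [2 -1 -3; 2 -4 3; 1 2 -2].
Its determinant is -27.

-27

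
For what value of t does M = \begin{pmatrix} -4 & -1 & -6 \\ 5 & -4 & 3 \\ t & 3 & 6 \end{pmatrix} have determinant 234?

t = -6

Expanding along the row containing t, det(M) is linear in t: det(M) = (-27)·t + (72).
Set (-27)·t + (72) = 234  ⇒  (-27)·t = 162  ⇒  t = -6.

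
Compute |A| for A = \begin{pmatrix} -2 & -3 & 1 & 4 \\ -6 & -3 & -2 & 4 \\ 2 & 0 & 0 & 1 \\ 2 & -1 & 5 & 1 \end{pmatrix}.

Expand along row 3 (it has 2 zeros):
  + (2) · M_31   where M_31 = det([-3 1 4; -3 -2 4; -1 5 1]) = -3
  − (1) · M_34   where M_34 = det([-2 -3 1; -6 -3 -2; 2 -1 5]) = -32
det = (+1)·(2)·(-3) + (-1)·(1)·(-32) = 26

det(A) = 26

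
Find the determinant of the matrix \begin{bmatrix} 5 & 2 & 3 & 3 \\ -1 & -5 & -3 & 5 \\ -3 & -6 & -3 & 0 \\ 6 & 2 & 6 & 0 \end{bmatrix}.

-120

Expand along column 4 (it has 2 zeros):
  − (3) · M_14   where M_14 = det([-1 -5 -3; -3 -6 -3; 6 2 6]) = -60
  + (5) · M_24   where M_24 = det([5 2 3; -3 -6 -3; 6 2 6]) = -60
det = (-1)·(3)·(-60) + (+1)·(5)·(-60) = -120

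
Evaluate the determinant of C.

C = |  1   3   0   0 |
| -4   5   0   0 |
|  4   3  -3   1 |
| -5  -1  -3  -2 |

The determinant is 153.

C is block lower-triangular with a 2×2 block and a 2×2 block on the diagonal, so its determinant equals the product of the determinants of the diagonal blocks.
det of the 2×2 block = 17
det of the 2×2 block = 9
det = (17)·(9) = 153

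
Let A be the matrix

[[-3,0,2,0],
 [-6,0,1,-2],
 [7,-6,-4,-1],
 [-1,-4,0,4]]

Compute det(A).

|A| = 292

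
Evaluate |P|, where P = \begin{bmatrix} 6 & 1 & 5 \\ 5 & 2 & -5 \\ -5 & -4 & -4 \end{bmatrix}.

Expand along row 1:
  + 6 · |2 -5; -4 -4| = 6·(-8 − 20) = -168
  − 1 · |5 -5; -5 -4| = −1·(-20 − 25) = 45
  + 5 · |5 2; -5 -4| = 5·(-20 − (-10)) = -50
Sum: (-168) + (45) + (-50) = -173

det(P) = -173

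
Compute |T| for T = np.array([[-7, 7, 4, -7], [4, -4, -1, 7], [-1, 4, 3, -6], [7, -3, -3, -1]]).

Expand along row 1:
  + (-7) · M_11   where M_11 = det([-4 -1 7; 4 3 -6; -3 -3 -1]) = 41
  − (7) · M_12   where M_12 = det([4 -1 7; -1 3 -6; 7 -3 -1]) = -167
  + (4) · M_13   where M_13 = det([4 -4 7; -1 4 -6; 7 -3 -1]) = -91
  − (-7) · M_14   where M_14 = det([4 -4 -1; -1 4 3; 7 -3 -3]) = -59
det = (+1)·(-7)·(41) + (-1)·(7)·(-167) + (+1)·(4)·(-91) + (-1)·(-7)·(-59) = 105

105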